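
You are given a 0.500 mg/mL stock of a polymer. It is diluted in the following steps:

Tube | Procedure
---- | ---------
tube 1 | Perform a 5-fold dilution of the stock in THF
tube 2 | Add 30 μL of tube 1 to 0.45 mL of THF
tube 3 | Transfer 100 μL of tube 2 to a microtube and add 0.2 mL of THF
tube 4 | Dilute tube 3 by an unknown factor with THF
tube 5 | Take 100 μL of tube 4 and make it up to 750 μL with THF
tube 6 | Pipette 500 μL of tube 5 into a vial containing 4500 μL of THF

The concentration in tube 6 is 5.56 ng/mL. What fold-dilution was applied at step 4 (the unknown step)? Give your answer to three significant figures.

Step 1: 5-fold → factor 5
Step 2: 30 μL + 0.45 mL = 480 μL total → factor 480/30 = 16
Step 3: 100 μL + 0.2 mL = 300 μL total → factor 300/100 = 3
Step 4: unknown factor x
Step 5: 100 μL brought to 750 μL → factor 750/100 = 7.5
Step 6: 500 μL + 4500 μL = 5000 μL total → factor 5000/500 = 10
Product of known-step factors = 18000
Overall factor = 0.500 mg/mL / (5.56 ng/mL) = 89928
x = 89928 / 18000 = 5.00

5.00-fold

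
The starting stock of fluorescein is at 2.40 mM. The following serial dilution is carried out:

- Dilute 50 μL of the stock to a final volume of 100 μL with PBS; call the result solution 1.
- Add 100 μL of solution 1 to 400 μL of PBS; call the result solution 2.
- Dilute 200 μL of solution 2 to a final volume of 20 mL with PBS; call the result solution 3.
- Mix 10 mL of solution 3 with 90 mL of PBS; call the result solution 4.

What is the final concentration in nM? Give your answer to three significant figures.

240 nM

Step 1: 50 μL brought to 100 μL → factor 100/50 = 2
Step 2: 100 μL + 400 μL = 500 μL total → factor 500/100 = 5
Step 3: 200 μL brought to 20 mL → factor 20000/200 = 100
Step 4: 10 mL + 90 mL = 100 mL total → factor 100/10 = 10
Overall dilution factor = 2 × 5 × 100 × 10 = 10000
Final = 2.40 mM / 10000 = 0.0002400 mM = 240 nM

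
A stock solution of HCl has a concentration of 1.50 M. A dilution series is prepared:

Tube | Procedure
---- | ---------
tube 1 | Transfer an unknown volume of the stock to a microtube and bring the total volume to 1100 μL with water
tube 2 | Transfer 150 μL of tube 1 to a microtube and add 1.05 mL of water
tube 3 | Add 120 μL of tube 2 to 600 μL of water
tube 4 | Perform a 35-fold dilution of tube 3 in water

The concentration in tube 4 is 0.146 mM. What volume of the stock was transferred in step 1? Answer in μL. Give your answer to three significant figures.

180 μL

Step 1: v brought to 1100 μL → factor = 1100 μL/v
Step 2: 150 μL + 1.05 mL = 1200 μL total → factor 1200/150 = 8
Step 3: 120 μL + 600 μL = 720 μL total → factor 720/120 = 6
Step 4: 35-fold → factor 35
Product of known-step factors = 1680
Overall factor = 1.50 M / (0.146 mM) = 10274
Step-1 factor = 10274 / 1680 = 6.1155
v = 1100 μL / 6.1155 = 180 μL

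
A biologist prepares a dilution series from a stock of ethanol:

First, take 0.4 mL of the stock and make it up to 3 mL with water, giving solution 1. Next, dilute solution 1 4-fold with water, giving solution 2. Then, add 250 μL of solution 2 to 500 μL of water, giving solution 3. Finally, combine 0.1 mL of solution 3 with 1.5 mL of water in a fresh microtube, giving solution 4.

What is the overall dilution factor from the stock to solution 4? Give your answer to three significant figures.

1.44 × 10^3

Step 1: 0.4 mL brought to 3 mL → factor 3/0.4 = 7.5
Step 2: 4-fold → factor 4
Step 3: 250 μL + 500 μL = 750 μL total → factor 750/250 = 3
Step 4: 0.1 mL + 1.5 mL = 1.6 mL total → factor 1.6/0.1 = 16
Overall dilution factor = 7.5 × 4 × 3 × 16 = 1440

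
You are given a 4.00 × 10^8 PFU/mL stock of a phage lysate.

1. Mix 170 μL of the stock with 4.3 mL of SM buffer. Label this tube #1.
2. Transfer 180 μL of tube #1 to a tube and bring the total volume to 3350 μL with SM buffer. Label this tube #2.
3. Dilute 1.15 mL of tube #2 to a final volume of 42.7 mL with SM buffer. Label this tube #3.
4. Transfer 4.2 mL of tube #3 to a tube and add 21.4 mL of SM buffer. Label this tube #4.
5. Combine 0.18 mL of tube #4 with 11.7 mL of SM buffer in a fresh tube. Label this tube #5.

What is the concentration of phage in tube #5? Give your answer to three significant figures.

Step 1: 170 μL + 4.3 mL = 4470 μL total → factor 4470/170 = 26.294
Step 2: 180 μL brought to 3350 μL → factor 3350/180 = 18.611
Step 3: 1.15 mL brought to 42.7 mL → factor 42.7/1.15 = 37.13
Step 4: 4.2 mL + 21.4 mL = 25.6 mL total → factor 25.6/4.2 = 6.0952
Step 5: 0.18 mL + 11.7 mL = 11.88 mL total → factor 11.88/0.18 = 66
Overall dilution factor = 26.294 × 18.611 × 37.13 × 6.0952 × 66 = 7.3096 × 10^6
Final = 4.00 × 10^8 PFU/mL / 7.3096 × 10^6 = 54.7 PFU/mL

54.7 PFU/mL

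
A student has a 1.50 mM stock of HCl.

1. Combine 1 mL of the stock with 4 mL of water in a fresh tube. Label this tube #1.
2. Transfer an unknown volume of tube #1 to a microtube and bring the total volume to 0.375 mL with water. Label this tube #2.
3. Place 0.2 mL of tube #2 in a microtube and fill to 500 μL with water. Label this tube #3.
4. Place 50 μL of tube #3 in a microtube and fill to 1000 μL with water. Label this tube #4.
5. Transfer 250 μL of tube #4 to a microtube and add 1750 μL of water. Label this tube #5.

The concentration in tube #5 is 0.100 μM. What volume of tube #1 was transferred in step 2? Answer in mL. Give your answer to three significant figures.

Step 1: 1 mL + 4 mL = 5 mL total → factor 5/1 = 5
Step 2: v brought to 0.375 mL → factor = 0.375 mL/v
Step 3: 0.2 mL brought to 500 μL → factor 0.5/0.2 = 2.5
Step 4: 50 μL brought to 1000 μL → factor 1000/50 = 20
Step 5: 250 μL + 1750 μL = 2000 μL total → factor 2000/250 = 8
Product of known-step factors = 2000
Overall factor = 1.50 mM / (0.100 μM) = 15000
Step-2 factor = 15000 / 2000 = 7.5
v = 0.375 mL / 7.5 = 0.0500 mL

0.0500 mL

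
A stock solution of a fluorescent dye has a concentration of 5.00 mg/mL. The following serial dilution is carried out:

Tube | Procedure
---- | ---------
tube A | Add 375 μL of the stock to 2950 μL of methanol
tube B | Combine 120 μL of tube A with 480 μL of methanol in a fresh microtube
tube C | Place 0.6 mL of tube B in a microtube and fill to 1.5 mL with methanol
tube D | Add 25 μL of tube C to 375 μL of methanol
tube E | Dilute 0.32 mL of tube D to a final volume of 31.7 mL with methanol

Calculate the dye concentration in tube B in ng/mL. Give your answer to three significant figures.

Step 1: 375 μL + 2950 μL = 3325 μL total → factor 3325/375 = 8.8667
Step 2: 120 μL + 480 μL = 600 μL total → factor 600/120 = 5
Dilution factor through tube B = 8.8667 × 5 = 44.333
[tube B] = 5.00 mg/mL / 44.333 = 0.1128 mg/mL = 1.13 × 10^5 ng/mL

1.13 × 10^5 ng/mL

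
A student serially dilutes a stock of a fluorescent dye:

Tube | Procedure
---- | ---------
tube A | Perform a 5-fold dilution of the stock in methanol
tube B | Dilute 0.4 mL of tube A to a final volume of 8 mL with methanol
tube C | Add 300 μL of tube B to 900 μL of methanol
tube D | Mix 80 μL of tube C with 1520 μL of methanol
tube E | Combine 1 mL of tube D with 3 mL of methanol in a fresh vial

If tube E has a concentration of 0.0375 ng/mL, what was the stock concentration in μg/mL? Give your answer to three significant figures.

Step 1: 5-fold → factor 5
Step 2: 0.4 mL brought to 8 mL → factor 8/0.4 = 20
Step 3: 300 μL + 900 μL = 1200 μL total → factor 1200/300 = 4
Step 4: 80 μL + 1520 μL = 1600 μL total → factor 1600/80 = 20
Step 5: 1 mL + 3 mL = 4 mL total → factor 4/1 = 4
Overall dilution factor = 5 × 20 × 4 × 20 × 4 = 32000
Stock = 0.0375 ng/mL × 32000 = 1200 ng/mL = 1.20 μg/mL

1.20 μg/mL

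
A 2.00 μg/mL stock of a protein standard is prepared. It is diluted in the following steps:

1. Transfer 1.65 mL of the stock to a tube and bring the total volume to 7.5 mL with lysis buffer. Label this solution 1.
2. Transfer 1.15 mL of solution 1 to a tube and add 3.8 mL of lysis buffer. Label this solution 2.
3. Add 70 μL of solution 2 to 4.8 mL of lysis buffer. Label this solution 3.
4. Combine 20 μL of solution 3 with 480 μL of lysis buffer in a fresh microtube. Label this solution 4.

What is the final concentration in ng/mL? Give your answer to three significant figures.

Step 1: 1.65 mL brought to 7.5 mL → factor 7.5/1.65 = 4.5455
Step 2: 1.15 mL + 3.8 mL = 4.95 mL total → factor 4.95/1.15 = 4.3043
Step 3: 70 μL + 4.8 mL = 4870 μL total → factor 4870/70 = 69.571
Step 4: 20 μL + 480 μL = 500 μL total → factor 500/20 = 25
Overall dilution factor = 4.5455 × 4.3043 × 69.571 × 25 = 34030
Final = 2.00 μg/mL / 34030 = 5.877 × 10^-5 μg/mL = 0.0588 ng/mL

0.0588 ng/mL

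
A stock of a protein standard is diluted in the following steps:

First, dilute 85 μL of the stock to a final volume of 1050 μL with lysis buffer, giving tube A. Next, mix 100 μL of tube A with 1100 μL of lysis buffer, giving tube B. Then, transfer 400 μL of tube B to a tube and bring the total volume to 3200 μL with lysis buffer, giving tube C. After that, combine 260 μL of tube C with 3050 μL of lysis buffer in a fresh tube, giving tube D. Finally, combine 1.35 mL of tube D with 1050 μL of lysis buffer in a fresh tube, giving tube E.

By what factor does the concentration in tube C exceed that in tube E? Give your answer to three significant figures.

Step 1: 85 μL brought to 1050 μL → factor 1050/85 = 12.353
Step 2: 100 μL + 1100 μL = 1200 μL total → factor 1200/100 = 12
Step 3: 400 μL brought to 3200 μL → factor 3200/400 = 8
Step 4: 260 μL + 3050 μL = 3310 μL total → factor 3310/260 = 12.731
Step 5: 1.35 mL + 1050 μL = 2.4 mL total → factor 2.4/1.35 = 1.7778
Dilution factor to tube C = 1185.9; to tube E = 26839
[tube C]/[tube E] = (factor to tube E)/(factor to tube C) = 26839/1185.9 = 22.6

22.6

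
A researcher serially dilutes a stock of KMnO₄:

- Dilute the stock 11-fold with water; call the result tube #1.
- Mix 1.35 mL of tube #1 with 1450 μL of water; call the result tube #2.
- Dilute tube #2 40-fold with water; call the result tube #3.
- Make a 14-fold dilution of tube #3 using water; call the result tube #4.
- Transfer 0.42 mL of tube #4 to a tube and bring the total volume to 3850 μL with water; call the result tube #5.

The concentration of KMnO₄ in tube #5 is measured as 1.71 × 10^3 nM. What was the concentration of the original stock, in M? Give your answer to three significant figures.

Step 1: 11-fold → factor 11
Step 2: 1.35 mL + 1450 μL = 2.8 mL total → factor 2.8/1.35 = 2.0741
Step 3: 40-fold → factor 40
Step 4: 14-fold → factor 14
Step 5: 0.42 mL brought to 3850 μL → factor 3.85/0.42 = 9.1667
Overall dilution factor = 11 × 2.0741 × 40 × 14 × 9.1667 = 1.1712 × 10^5
Stock = 1.71 × 10^3 nM × 1.1712 × 10^5 = 2.003 × 10^8 nM = 0.200 M

0.200 M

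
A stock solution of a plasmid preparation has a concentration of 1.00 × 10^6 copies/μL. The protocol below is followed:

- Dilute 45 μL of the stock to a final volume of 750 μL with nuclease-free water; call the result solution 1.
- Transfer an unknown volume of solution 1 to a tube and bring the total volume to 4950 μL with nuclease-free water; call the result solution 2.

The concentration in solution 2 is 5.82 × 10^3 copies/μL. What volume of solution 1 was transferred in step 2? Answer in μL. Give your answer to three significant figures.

480 μL

Step 1: 45 μL brought to 750 μL → factor 750/45 = 16.667
Step 2: v brought to 4950 μL → factor = 4950 μL/v
Product of known-step factors = 16.667
Overall factor = 1.00 × 10^6 copies/μL / (5.82 × 10^3 copies/μL) = 171.82
Step-2 factor = 171.82 / 16.667 = 10.309
v = 4950 μL / 10.309 = 480 μL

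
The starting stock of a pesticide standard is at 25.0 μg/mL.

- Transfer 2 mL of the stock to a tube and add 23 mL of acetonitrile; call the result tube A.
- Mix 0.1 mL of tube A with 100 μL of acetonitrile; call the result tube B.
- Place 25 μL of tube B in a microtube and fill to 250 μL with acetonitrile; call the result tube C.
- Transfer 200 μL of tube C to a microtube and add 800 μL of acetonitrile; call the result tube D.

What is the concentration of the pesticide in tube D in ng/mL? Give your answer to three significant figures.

20.0 ng/mL

Step 1: 2 mL + 23 mL = 25 mL total → factor 25/2 = 12.5
Step 2: 0.1 mL + 100 μL = 0.2 mL total → factor 0.2/0.1 = 2
Step 3: 25 μL brought to 250 μL → factor 250/25 = 10
Step 4: 200 μL + 800 μL = 1000 μL total → factor 1000/200 = 5
Overall dilution factor = 12.5 × 2 × 10 × 5 = 1250
Final = 25.0 μg/mL / 1250 = 0.02000 μg/mL = 20.0 ng/mL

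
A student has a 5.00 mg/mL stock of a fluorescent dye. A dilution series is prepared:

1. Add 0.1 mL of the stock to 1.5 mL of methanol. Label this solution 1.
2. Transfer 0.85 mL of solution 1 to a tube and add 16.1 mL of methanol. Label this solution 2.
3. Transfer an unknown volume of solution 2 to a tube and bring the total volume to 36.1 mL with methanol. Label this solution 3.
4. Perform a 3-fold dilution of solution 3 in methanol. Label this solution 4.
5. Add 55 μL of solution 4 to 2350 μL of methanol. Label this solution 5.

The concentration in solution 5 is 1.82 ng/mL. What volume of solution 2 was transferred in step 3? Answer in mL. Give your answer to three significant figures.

0.550 mL

Step 1: 0.1 mL + 1.5 mL = 1.6 mL total → factor 1.6/0.1 = 16
Step 2: 0.85 mL + 16.1 mL = 16.95 mL total → factor 16.95/0.85 = 19.941
Step 3: v brought to 36.1 mL → factor = 36.1 mL/v
Step 4: 3-fold → factor 3
Step 5: 55 μL + 2350 μL = 2405 μL total → factor 2405/55 = 43.727
Product of known-step factors = 41855
Overall factor = 5.00 mg/mL / (1.82 ng/mL) = 2.7473 × 10^6
Step-3 factor = 2.7473 × 10^6 / 41855 = 65.638
v = 36.1 mL / 65.638 = 0.550 mL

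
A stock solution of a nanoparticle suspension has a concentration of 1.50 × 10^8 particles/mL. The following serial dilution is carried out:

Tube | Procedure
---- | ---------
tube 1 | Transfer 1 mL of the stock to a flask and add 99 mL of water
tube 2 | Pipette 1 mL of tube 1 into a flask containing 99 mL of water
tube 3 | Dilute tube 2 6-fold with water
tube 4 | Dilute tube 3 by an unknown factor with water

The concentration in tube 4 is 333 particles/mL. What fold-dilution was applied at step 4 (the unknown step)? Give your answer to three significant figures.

7.51-fold

Step 1: 1 mL + 99 mL = 100 mL total → factor 100/1 = 100
Step 2: 1 mL + 99 mL = 100 mL total → factor 100/1 = 100
Step 3: 6-fold → factor 6
Step 4: unknown factor x
Product of known-step factors = 60000
Overall factor = 1.50 × 10^8 particles/mL / (333 particles/mL) = 4.5045 × 10^5
x = 4.5045 × 10^5 / 60000 = 7.51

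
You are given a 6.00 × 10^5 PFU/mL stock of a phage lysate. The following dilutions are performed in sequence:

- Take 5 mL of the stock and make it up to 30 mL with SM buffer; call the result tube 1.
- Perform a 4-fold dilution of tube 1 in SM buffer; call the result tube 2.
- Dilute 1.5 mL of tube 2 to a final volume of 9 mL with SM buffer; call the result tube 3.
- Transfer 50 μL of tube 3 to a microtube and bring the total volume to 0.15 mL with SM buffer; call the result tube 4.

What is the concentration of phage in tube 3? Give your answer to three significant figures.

Step 1: 5 mL brought to 30 mL → factor 30/5 = 6
Step 2: 4-fold → factor 4
Step 3: 1.5 mL brought to 9 mL → factor 9/1.5 = 6
Dilution factor through tube 3 = 6 × 4 × 6 = 144
[tube 3] = 6.00 × 10^5 PFU/mL / 144 = 4.17 × 10^3 PFU/mL

4.17 × 10^3 PFU/mL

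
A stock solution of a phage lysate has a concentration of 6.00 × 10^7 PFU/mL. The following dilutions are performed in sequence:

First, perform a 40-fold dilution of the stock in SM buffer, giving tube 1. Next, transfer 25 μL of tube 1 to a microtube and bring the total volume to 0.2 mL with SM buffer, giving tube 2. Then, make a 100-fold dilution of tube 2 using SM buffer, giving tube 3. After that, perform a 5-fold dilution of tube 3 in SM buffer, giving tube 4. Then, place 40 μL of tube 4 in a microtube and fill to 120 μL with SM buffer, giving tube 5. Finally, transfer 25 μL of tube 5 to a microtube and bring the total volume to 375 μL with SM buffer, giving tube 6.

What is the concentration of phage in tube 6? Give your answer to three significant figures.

Step 1: 40-fold → factor 40
Step 2: 25 μL brought to 0.2 mL → factor 200/25 = 8
Step 3: 100-fold → factor 100
Step 4: 5-fold → factor 5
Step 5: 40 μL brought to 120 μL → factor 120/40 = 3
Step 6: 25 μL brought to 375 μL → factor 375/25 = 15
Overall dilution factor = 40 × 8 × 100 × 5 × 3 × 15 = 7.2 × 10^6
Final = 6.00 × 10^7 PFU/mL / 7.2 × 10^6 = 8.33 PFU/mL

8.33 PFU/mL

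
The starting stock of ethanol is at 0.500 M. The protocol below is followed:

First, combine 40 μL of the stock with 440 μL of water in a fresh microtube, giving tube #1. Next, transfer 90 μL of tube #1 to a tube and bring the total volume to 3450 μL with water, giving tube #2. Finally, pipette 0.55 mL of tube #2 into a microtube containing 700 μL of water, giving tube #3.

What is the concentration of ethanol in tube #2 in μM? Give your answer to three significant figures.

Step 1: 40 μL + 440 μL = 480 μL total → factor 480/40 = 12
Step 2: 90 μL brought to 3450 μL → factor 3450/90 = 38.333
Dilution factor through tube #2 = 12 × 38.333 = 460
[tube #2] = 0.500 M / 460 = 0.001087 M = 1.09 × 10^3 μM

1.09 × 10^3 μM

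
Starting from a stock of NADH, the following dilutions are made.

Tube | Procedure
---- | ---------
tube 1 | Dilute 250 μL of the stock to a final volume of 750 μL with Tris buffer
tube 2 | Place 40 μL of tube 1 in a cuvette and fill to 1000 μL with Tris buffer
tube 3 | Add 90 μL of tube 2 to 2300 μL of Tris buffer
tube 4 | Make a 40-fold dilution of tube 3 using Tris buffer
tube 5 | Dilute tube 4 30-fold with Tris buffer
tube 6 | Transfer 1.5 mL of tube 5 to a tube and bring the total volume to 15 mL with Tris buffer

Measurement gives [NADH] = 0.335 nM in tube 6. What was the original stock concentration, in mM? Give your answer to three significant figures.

Step 1: 250 μL brought to 750 μL → factor 750/250 = 3
Step 2: 40 μL brought to 1000 μL → factor 1000/40 = 25
Step 3: 90 μL + 2300 μL = 2390 μL total → factor 2390/90 = 26.556
Step 4: 40-fold → factor 40
Step 5: 30-fold → factor 30
Step 6: 1.5 mL brought to 15 mL → factor 15/1.5 = 10
Overall dilution factor = 3 × 25 × 26.556 × 40 × 30 × 10 = 2.39 × 10^7
Stock = 0.335 nM × 2.39 × 10^7 = 8.006 × 10^6 nM = 8.01 mM

8.01 mM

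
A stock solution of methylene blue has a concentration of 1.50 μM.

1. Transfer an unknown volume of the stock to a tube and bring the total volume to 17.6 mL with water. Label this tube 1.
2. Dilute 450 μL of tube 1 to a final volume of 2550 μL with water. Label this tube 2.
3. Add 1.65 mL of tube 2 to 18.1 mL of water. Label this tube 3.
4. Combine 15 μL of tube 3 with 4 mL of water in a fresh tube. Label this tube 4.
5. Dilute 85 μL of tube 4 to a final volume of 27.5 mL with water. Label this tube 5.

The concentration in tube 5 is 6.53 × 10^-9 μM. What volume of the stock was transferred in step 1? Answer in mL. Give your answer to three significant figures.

Step 1: v brought to 17.6 mL → factor = 17.6 mL/v
Step 2: 450 μL brought to 2550 μL → factor 2550/450 = 5.6667
Step 3: 1.65 mL + 18.1 mL = 19.75 mL total → factor 19.75/1.65 = 11.97
Step 4: 15 μL + 4 mL = 4015 μL total → factor 4015/15 = 267.67
Step 5: 85 μL brought to 27.5 mL → factor 27500/85 = 323.53
Product of known-step factors = 5.8738 × 10^6
Overall factor = 1.50 μM / (6.53 × 10^-9 μM) = 2.2971 × 10^8
Step-1 factor = 2.2971 × 10^8 / 5.8738 × 10^6 = 39.107
v = 17.6 mL / 39.107 = 0.450 mL

0.450 mL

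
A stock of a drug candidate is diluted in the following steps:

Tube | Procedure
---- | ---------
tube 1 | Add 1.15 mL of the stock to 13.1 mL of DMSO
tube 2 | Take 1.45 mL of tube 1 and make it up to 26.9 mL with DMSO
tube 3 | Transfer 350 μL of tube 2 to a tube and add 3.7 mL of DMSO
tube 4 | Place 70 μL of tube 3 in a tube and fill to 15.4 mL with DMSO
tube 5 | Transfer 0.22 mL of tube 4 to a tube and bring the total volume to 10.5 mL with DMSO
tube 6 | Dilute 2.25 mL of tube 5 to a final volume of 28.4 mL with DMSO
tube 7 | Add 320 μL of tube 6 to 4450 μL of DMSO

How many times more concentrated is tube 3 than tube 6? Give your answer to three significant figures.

Step 1: 1.15 mL + 13.1 mL = 14.25 mL total → factor 14.25/1.15 = 12.391
Step 2: 1.45 mL brought to 26.9 mL → factor 26.9/1.45 = 18.552
Step 3: 350 μL + 3.7 mL = 4050 μL total → factor 4050/350 = 11.571
Step 4: 70 μL brought to 15.4 mL → factor 15400/70 = 220
Step 5: 0.22 mL brought to 10.5 mL → factor 10.5/0.22 = 47.727
Step 6: 2.25 mL brought to 28.4 mL → factor 28.4/2.25 = 12.622
Dilution factor to tube 3 = 2660; to tube 6 = 3.5254 × 10^8
[tube 3]/[tube 6] = (factor to tube 6)/(factor to tube 3) = 3.5254 × 10^8/2660 = 1.33 × 10^5

1.33 × 10^5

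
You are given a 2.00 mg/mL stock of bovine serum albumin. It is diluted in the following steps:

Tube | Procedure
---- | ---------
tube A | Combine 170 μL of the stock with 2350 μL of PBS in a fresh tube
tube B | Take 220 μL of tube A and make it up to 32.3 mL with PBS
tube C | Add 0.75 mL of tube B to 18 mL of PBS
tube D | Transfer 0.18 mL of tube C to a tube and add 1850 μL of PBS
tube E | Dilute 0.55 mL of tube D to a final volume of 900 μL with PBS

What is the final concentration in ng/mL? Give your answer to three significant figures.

1.99 ng/mL

Step 1: 170 μL + 2350 μL = 2520 μL total → factor 2520/170 = 14.824
Step 2: 220 μL brought to 32.3 mL → factor 32300/220 = 146.82
Step 3: 0.75 mL + 18 mL = 18.75 mL total → factor 18.75/0.75 = 25
Step 4: 0.18 mL + 1850 μL = 2.03 mL total → factor 2.03/0.18 = 11.278
Step 5: 0.55 mL brought to 900 μL → factor 0.9/0.55 = 1.6364
Overall dilution factor = 14.824 × 146.82 × 25 × 11.278 × 1.6364 = 1.0041 × 10^6
Final = 2.00 mg/mL / 1.0041 × 10^6 = 1.992 × 10^-6 mg/mL = 1.99 ng/mL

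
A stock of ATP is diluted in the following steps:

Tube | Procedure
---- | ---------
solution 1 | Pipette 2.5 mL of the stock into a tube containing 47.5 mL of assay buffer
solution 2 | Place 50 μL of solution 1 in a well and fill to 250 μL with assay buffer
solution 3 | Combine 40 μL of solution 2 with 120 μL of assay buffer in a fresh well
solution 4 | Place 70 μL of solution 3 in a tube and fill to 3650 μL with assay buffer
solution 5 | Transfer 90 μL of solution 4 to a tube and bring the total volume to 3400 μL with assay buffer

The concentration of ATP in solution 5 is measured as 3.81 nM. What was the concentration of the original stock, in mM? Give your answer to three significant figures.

3.00 mM

Step 1: 2.5 mL + 47.5 mL = 50 mL total → factor 50/2.5 = 20
Step 2: 50 μL brought to 250 μL → factor 250/50 = 5
Step 3: 40 μL + 120 μL = 160 μL total → factor 160/40 = 4
Step 4: 70 μL brought to 3650 μL → factor 3650/70 = 52.143
Step 5: 90 μL brought to 3400 μL → factor 3400/90 = 37.778
Overall dilution factor = 20 × 5 × 4 × 52.143 × 37.778 = 7.8794 × 10^5
Stock = 3.81 nM × 7.8794 × 10^5 = 3.002 × 10^6 nM = 3.00 mM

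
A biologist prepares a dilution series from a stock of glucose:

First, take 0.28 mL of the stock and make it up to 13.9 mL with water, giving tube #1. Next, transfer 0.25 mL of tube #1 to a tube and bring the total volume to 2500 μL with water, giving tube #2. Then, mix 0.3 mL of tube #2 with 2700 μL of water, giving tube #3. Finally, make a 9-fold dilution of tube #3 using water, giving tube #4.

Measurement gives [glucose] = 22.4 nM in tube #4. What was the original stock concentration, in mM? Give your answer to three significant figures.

Step 1: 0.28 mL brought to 13.9 mL → factor 13.9/0.28 = 49.643
Step 2: 0.25 mL brought to 2500 μL → factor 2.5/0.25 = 10
Step 3: 0.3 mL + 2700 μL = 3 mL total → factor 3/0.3 = 10
Step 4: 9-fold → factor 9
Overall dilution factor = 49.643 × 10 × 10 × 9 = 44679
Stock = 22.4 nM × 44679 = 1.001 × 10^6 nM = 1.00 mM

1.00 mM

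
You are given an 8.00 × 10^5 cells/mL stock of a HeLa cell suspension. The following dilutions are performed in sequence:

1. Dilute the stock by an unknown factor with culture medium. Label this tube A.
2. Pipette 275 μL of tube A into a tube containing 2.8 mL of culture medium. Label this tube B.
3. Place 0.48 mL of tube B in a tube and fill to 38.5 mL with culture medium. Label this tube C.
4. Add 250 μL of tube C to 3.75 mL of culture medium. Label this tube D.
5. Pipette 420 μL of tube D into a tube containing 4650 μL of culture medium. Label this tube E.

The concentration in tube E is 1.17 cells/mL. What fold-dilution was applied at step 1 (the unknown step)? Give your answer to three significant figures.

Step 1: unknown factor x
Step 2: 275 μL + 2.8 mL = 3075 μL total → factor 3075/275 = 11.182
Step 3: 0.48 mL brought to 38.5 mL → factor 38.5/0.48 = 80.208
Step 4: 250 μL + 3.75 mL = 4000 μL total → factor 4000/250 = 16
Step 5: 420 μL + 4650 μL = 5070 μL total → factor 5070/420 = 12.071
Product of known-step factors = 1.7322 × 10^5
Overall factor = 8.00 × 10^5 cells/mL / (1.17 cells/mL) = 6.8376 × 10^5
x = 6.8376 × 10^5 / 1.7322 × 10^5 = 3.95

3.95-fold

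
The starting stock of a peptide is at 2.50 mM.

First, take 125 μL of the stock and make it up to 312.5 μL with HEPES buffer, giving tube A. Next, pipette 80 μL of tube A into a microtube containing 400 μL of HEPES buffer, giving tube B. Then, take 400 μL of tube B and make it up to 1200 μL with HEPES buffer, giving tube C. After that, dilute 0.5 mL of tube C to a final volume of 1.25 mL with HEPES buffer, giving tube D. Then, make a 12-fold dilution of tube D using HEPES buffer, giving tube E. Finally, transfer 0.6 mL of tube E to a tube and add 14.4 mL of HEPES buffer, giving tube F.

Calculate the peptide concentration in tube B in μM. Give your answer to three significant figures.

167 μM

Step 1: 125 μL brought to 312.5 μL → factor 312.5/125 = 2.5
Step 2: 80 μL + 400 μL = 480 μL total → factor 480/80 = 6
Dilution factor through tube B = 2.5 × 6 = 15
[tube B] = 2.50 mM / 15 = 0.1667 mM = 167 μM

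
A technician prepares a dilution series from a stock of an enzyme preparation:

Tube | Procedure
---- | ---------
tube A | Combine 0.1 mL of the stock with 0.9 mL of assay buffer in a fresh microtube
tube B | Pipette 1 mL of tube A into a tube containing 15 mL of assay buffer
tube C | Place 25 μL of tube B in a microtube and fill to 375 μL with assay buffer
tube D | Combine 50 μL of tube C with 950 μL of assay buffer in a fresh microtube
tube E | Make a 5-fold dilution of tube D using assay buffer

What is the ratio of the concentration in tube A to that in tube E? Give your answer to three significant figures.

Step 1: 0.1 mL + 0.9 mL = 1 mL total → factor 1/0.1 = 10
Step 2: 1 mL + 15 mL = 16 mL total → factor 16/1 = 16
Step 3: 25 μL brought to 375 μL → factor 375/25 = 15
Step 4: 50 μL + 950 μL = 1000 μL total → factor 1000/50 = 20
Step 5: 5-fold → factor 5
Dilution factor to tube A = 10; to tube E = 2.4 × 10^5
[tube A]/[tube E] = (factor to tube E)/(factor to tube A) = 2.4 × 10^5/10 = 2.40 × 10^4

2.40 × 10^4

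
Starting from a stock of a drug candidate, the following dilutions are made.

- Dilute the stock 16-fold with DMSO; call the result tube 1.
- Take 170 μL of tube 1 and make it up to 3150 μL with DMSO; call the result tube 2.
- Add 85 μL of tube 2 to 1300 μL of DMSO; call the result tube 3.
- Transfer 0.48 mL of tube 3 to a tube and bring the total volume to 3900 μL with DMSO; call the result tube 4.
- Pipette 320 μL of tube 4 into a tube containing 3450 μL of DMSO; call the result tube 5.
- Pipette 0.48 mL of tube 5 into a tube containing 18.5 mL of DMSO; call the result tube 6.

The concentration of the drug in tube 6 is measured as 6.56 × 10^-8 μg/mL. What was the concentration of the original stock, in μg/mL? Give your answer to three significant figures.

Step 1: 16-fold → factor 16
Step 2: 170 μL brought to 3150 μL → factor 3150/170 = 18.529
Step 3: 85 μL + 1300 μL = 1385 μL total → factor 1385/85 = 16.294
Step 4: 0.48 mL brought to 3900 μL → factor 3.9/0.48 = 8.125
Step 5: 320 μL + 3450 μL = 3770 μL total → factor 3770/320 = 11.781
Step 6: 0.48 mL + 18.5 mL = 18.98 mL total → factor 18.98/0.48 = 39.542
Overall dilution factor = 16 × 18.529 × 16.294 × 8.125 × 11.781 × 39.542 = 1.8284 × 10^7
Stock = 6.56 × 10^-8 μg/mL × 1.8284 × 10^7 = 1.20 μg/mL

1.20 μg/mL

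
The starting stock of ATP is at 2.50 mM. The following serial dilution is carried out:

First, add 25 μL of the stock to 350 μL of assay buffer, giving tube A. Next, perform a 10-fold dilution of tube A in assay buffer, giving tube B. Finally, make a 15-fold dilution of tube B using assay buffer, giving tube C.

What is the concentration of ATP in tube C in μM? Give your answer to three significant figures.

Step 1: 25 μL + 350 μL = 375 μL total → factor 375/25 = 15
Step 2: 10-fold → factor 10
Step 3: 15-fold → factor 15
Overall dilution factor = 15 × 10 × 15 = 2250
Final = 2.50 mM / 2250 = 0.001111 mM = 1.11 μM

1.11 μM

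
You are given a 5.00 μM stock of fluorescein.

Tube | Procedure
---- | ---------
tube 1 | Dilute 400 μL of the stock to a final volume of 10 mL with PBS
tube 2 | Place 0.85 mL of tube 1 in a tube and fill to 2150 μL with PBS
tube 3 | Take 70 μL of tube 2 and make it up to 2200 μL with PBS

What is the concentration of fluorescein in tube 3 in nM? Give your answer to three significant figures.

Step 1: 400 μL brought to 10 mL → factor 10000/400 = 25
Step 2: 0.85 mL brought to 2150 μL → factor 2.15/0.85 = 2.5294
Step 3: 70 μL brought to 2200 μL → factor 2200/70 = 31.429
Overall dilution factor = 25 × 2.5294 × 31.429 = 1987.4
Final = 5.00 μM / 1987.4 = 0.002516 μM = 2.52 nM

2.52 nM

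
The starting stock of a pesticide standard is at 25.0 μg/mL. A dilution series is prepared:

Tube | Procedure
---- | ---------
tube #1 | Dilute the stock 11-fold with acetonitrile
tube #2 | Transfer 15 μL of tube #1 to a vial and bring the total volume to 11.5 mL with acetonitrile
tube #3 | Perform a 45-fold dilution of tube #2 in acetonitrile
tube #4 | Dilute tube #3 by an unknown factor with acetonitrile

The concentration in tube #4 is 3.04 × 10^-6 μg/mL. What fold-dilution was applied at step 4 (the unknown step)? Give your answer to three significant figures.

Step 1: 11-fold → factor 11
Step 2: 15 μL brought to 11.5 mL → factor 11500/15 = 766.67
Step 3: 45-fold → factor 45
Step 4: unknown factor x
Product of known-step factors = 3.795 × 10^5
Overall factor = 25.0 μg/mL / (3.04 × 10^-6 μg/mL) = 8.2237 × 10^6
x = 8.2237 × 10^6 / 3.795 × 10^5 = 21.7

21.7-fold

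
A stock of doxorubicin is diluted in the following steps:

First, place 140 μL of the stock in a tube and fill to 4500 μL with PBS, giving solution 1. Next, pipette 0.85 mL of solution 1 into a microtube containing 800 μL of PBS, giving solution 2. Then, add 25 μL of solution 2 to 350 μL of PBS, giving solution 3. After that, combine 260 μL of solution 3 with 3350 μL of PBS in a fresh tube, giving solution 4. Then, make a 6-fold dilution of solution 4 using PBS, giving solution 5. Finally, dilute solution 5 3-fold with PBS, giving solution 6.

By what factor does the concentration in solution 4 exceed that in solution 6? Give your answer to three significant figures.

18.0

Step 1: 140 μL brought to 4500 μL → factor 4500/140 = 32.143
Step 2: 0.85 mL + 800 μL = 1.65 mL total → factor 1.65/0.85 = 1.9412
Step 3: 25 μL + 350 μL = 375 μL total → factor 375/25 = 15
Step 4: 260 μL + 3350 μL = 3610 μL total → factor 3610/260 = 13.885
Step 5: 6-fold → factor 6
Step 6: 3-fold → factor 3
Dilution factor to solution 4 = 12995; to solution 6 = 2.3391 × 10^5
[solution 4]/[solution 6] = (factor to solution 6)/(factor to solution 4) = 2.3391 × 10^5/12995 = 18.0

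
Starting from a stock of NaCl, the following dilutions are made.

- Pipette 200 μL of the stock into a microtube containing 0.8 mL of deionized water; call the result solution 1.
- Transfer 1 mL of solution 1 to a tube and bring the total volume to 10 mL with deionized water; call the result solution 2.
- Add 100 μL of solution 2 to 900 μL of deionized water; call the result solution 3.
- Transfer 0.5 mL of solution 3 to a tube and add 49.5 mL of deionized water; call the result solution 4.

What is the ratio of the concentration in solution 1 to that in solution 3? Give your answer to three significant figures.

100

Step 1: 200 μL + 0.8 mL = 1000 μL total → factor 1000/200 = 5
Step 2: 1 mL brought to 10 mL → factor 10/1 = 10
Step 3: 100 μL + 900 μL = 1000 μL total → factor 1000/100 = 10
Dilution factor to solution 1 = 5; to solution 3 = 500
[solution 1]/[solution 3] = (factor to solution 3)/(factor to solution 1) = 500/5 = 100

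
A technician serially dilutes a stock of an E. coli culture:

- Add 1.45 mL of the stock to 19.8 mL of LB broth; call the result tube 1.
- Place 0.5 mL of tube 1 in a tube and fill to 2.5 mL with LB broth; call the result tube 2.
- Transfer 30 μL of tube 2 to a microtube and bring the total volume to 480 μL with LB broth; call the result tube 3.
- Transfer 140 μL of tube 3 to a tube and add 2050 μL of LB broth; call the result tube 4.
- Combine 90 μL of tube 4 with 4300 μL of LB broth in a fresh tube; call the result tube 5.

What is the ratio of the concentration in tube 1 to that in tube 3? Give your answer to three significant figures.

Step 1: 1.45 mL + 19.8 mL = 21.25 mL total → factor 21.25/1.45 = 14.655
Step 2: 0.5 mL brought to 2.5 mL → factor 2.5/0.5 = 5
Step 3: 30 μL brought to 480 μL → factor 480/30 = 16
Dilution factor to tube 1 = 14.655; to tube 3 = 1172.4
[tube 1]/[tube 3] = (factor to tube 3)/(factor to tube 1) = 1172.4/14.655 = 80.0

80.0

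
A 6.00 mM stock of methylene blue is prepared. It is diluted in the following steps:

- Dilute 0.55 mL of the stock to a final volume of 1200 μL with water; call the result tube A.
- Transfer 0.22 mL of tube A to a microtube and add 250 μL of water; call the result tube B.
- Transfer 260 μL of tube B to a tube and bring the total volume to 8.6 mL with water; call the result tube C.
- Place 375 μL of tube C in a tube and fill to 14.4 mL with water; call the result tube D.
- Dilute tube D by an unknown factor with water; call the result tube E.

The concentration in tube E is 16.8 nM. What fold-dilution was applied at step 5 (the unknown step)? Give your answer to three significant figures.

Step 1: 0.55 mL brought to 1200 μL → factor 1.2/0.55 = 2.1818
Step 2: 0.22 mL + 250 μL = 0.47 mL total → factor 0.47/0.22 = 2.1364
Step 3: 260 μL brought to 8.6 mL → factor 8600/260 = 33.077
Step 4: 375 μL brought to 14.4 mL → factor 14400/375 = 38.4
Step 5: unknown factor x
Product of known-step factors = 5920.4
Overall factor = 6.00 mM / (16.8 nM) = 3.5714 × 10^5
x = 3.5714 × 10^5 / 5920.4 = 60.3

60.3-fold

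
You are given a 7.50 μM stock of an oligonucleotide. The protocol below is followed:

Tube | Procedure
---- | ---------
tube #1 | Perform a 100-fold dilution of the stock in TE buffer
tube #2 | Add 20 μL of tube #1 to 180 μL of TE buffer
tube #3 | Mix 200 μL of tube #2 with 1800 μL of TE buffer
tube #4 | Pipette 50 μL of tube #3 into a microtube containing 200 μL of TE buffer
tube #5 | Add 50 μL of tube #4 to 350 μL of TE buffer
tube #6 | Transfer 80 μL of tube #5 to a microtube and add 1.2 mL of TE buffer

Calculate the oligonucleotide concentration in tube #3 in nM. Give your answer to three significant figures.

0.750 nM

Step 1: 100-fold → factor 100
Step 2: 20 μL + 180 μL = 200 μL total → factor 200/20 = 10
Step 3: 200 μL + 1800 μL = 2000 μL total → factor 2000/200 = 10
Dilution factor through tube #3 = 100 × 10 × 10 = 10000
[tube #3] = 7.50 μM / 10000 = 0.0007500 μM = 0.750 nM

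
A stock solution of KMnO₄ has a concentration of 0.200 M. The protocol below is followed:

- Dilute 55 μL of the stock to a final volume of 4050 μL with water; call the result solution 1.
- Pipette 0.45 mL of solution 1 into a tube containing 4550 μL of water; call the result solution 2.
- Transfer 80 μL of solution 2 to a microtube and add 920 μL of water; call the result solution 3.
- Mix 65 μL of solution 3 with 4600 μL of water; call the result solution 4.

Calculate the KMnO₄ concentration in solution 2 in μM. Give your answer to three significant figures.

244 μM

Step 1: 55 μL brought to 4050 μL → factor 4050/55 = 73.636
Step 2: 0.45 mL + 4550 μL = 5 mL total → factor 5/0.45 = 11.111
Dilution factor through solution 2 = 73.636 × 11.111 = 818.18
[solution 2] = 0.200 M / 818.18 = 0.0002444 M = 244 μM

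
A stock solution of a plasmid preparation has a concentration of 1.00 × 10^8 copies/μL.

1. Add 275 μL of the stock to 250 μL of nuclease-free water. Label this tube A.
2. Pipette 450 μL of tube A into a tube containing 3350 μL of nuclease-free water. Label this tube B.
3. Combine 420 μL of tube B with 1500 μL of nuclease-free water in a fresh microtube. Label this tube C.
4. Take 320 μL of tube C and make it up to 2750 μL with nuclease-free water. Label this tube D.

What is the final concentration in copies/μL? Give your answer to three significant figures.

Step 1: 275 μL + 250 μL = 525 μL total → factor 525/275 = 1.9091
Step 2: 450 μL + 3350 μL = 3800 μL total → factor 3800/450 = 8.4444
Step 3: 420 μL + 1500 μL = 1920 μL total → factor 1920/420 = 4.5714
Step 4: 320 μL brought to 2750 μL → factor 2750/320 = 8.5938
Overall dilution factor = 1.9091 × 8.4444 × 4.5714 × 8.5938 = 633.33
Final = 1.00 × 10^8 copies/μL / 633.33 = 1.58 × 10^5 copies/μL

1.58 × 10^5 copies/μL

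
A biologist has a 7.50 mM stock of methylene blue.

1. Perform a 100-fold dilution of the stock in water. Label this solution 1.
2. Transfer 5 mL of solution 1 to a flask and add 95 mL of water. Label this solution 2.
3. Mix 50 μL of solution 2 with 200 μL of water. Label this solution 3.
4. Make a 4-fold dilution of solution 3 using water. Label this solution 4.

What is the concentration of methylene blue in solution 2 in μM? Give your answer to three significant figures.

Step 1: 100-fold → factor 100
Step 2: 5 mL + 95 mL = 100 mL total → factor 100/5 = 20
Dilution factor through solution 2 = 100 × 20 = 2000
[solution 2] = 7.50 mM / 2000 = 0.003750 mM = 3.75 μM

3.75 μM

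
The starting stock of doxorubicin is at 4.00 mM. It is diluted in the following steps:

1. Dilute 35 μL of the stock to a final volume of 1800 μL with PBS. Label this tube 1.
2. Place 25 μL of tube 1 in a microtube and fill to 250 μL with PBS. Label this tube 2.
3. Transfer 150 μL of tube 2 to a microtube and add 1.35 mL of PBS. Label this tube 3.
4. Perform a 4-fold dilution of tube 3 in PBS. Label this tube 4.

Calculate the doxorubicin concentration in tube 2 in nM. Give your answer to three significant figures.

Step 1: 35 μL brought to 1800 μL → factor 1800/35 = 51.429
Step 2: 25 μL brought to 250 μL → factor 250/25 = 10
Dilution factor through tube 2 = 51.429 × 10 = 514.29
[tube 2] = 4.00 mM / 514.29 = 0.007778 mM = 7.78 × 10^3 nM

7.78 × 10^3 nM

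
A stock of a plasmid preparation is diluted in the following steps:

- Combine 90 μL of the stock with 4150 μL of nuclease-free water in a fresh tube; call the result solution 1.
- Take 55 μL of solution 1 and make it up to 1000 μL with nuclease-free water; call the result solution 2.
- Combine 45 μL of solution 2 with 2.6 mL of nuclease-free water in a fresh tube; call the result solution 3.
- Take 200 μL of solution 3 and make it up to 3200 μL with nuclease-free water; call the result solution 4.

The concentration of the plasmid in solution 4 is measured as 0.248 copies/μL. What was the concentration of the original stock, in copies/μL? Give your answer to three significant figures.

Step 1: 90 μL + 4150 μL = 4240 μL total → factor 4240/90 = 47.111
Step 2: 55 μL brought to 1000 μL → factor 1000/55 = 18.182
Step 3: 45 μL + 2.6 mL = 2645 μL total → factor 2645/45 = 58.778
Step 4: 200 μL brought to 3200 μL → factor 3200/200 = 16
Overall dilution factor = 47.111 × 18.182 × 58.778 × 16 = 8.0555 × 10^5
Stock = 0.248 copies/μL × 8.0555 × 10^5 = 2.00 × 10^5 copies/μL

2.00 × 10^5 copies/μL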